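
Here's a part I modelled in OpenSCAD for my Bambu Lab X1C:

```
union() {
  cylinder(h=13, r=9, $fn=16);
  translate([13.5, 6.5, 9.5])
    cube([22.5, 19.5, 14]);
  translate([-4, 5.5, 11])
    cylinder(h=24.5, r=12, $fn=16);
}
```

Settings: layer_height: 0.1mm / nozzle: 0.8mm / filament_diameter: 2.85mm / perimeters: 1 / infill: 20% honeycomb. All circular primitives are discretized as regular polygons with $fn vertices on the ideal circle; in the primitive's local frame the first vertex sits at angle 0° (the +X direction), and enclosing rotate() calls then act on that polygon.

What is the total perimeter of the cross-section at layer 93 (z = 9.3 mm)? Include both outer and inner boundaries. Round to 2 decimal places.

At z = 9.3 mm: the r=9 cylinder gives a regular 16-gon of circumradius 9 (constant along its height) (perimeter = 2·16·9.000·sin(180°/16) = 56.19 mm); the cube at (13.5, 6.5) is not intersected at this z (z outside [9.5, 23.5]); the cylinder at (-4, 5.5) is absent (z outside [11, 35.5]); Combining (union): only the r=9 cylinder is present, so the union is just that shape — boundary = 56.19 mm. Overall, the cross-section is a single solid region. Total boundary length (outer) = 56.19 mm.

56.19 mm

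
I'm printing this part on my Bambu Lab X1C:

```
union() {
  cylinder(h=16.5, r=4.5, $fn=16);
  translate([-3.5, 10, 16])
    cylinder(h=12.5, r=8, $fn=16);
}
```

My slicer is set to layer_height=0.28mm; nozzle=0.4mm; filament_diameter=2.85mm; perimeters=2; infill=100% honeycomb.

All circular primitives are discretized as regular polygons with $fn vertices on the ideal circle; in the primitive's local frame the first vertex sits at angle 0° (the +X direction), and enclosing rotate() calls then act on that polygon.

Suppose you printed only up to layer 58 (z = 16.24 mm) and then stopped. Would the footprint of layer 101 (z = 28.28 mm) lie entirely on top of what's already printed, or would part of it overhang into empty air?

Compare the two slices. At z = 16.24: the r=4.5 cylinder gives a regular 16-gon of circumradius 4.5 (constant along its height) (area = (16/2)·4.500²·sin(360°/16) = 61.99 mm²); the r=8 cylinder at (-3.5, 10) contributes a regular 16-gon of circumradius 8 (area = (16/2)·8.000²·sin(360°/16) = 195.93 mm²); Combining (union): the regions partially overlap — summed areas 257.93 mm² minus the doubly-counted overlap 7.10 mm² gives 250.83 mm² — area = 250.83 mm². At z = 28.28: the cylinder is absent (z outside [0, 16.5]); the r=8 cylinder at (-3.5, 10) gives a regular 16-gon of circumradius 8 (constant along its height) (area = (16/2)·8.000²·sin(360°/16) = 195.93 mm²); Merging all regions: only the r=8 cylinder at (-3.5, 10) is present, so the union is just that shape — area = 195.93 mm². Checking containment: the cross-section at z = 28.28 is a subset of the cross-section at z = 16.24.

entirely on top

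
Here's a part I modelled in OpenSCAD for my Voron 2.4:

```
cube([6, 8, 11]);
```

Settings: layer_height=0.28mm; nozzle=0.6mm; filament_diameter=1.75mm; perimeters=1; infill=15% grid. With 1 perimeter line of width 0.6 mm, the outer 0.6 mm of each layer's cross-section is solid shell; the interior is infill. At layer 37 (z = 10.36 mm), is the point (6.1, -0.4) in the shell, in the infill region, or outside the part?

outside

At z = 10.36 mm: the cube is present — its section is the full 6×8 rectangle. Overall, the cross-section is a single solid region. The nearest boundary edge runs (0.00, 0.00)→(6.00, 0.00); distance from the point to it = 0.41 mm. The point is not inside any of the regions above, so it lies outside the cross-section (0.41 mm from the nearest boundary).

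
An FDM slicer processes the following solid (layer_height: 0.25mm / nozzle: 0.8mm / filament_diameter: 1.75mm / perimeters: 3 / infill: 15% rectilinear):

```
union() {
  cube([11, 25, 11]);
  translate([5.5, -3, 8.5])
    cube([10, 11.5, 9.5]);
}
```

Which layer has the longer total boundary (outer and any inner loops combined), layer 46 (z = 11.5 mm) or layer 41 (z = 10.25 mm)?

layer 41 (z = 10.25 mm)

Layer 46 (z = 11.5): the cube is not intersected at this z (z outside [0, 11]); the 10×11.5 cube at (5.5, -3) contributes its full rectangle (perimeter 43.00 mm); Combining (union): only the 10×11.5 cube at (5.5, -3) is present, so the union is just that shape — boundary = 43.00 mm. So its perimeter = 43.00 mm. Layer 41 (z = 10.25): the 11×25 cube contributes its full rectangle (perimeter 72.00 mm); the 10×11.5 cube at (5.5, -3) contributes its full rectangle (perimeter 43.00 mm); Combining (union): the regions partially overlap (shared area 46.75 mm²), so the edge portions inside another operand are dropped and the merged outline is re-measured after clipping — boundary = 87.00 mm. So its perimeter = 87.00 mm. Layer 41 is larger (87.00 vs 43.00 mm).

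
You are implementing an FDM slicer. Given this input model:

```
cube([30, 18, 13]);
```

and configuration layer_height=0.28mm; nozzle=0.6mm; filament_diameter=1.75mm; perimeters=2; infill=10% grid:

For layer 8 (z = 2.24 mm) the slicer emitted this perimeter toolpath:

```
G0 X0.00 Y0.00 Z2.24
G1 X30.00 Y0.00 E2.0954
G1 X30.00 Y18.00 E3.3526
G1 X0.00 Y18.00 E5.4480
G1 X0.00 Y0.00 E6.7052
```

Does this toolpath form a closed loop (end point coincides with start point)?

Start point (G0): (0.00, 0.00). End point (last G1): the path returns to the start — closed.

yes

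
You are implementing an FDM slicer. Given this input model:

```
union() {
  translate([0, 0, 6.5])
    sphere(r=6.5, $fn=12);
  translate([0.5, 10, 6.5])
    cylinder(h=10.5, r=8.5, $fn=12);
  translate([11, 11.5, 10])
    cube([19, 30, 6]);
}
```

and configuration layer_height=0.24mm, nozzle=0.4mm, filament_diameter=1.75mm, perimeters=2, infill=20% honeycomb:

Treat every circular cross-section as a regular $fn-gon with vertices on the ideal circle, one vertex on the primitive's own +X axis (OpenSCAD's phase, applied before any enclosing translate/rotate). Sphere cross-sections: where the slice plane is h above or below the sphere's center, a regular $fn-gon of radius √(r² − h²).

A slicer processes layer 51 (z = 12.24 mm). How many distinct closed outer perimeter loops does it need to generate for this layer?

2

At z = 12.24 mm: the r=6.5 sphere slices to a regular 12-gon of circumradius 3.050 (√(r²−h²) with h=5.74 from center); the r=8.5 cylinder at (0.5, 10) gives a regular 12-gon of circumradius 8.5 (constant along its height); the cube at (11, 11.5) (footprint 19×30) is included at this height; Taking the union: the regions partially overlap (shared area 3.85 mm²), so overlapping operands fuse into one piece — 2 connected regions. The result has 2 disconnected regions.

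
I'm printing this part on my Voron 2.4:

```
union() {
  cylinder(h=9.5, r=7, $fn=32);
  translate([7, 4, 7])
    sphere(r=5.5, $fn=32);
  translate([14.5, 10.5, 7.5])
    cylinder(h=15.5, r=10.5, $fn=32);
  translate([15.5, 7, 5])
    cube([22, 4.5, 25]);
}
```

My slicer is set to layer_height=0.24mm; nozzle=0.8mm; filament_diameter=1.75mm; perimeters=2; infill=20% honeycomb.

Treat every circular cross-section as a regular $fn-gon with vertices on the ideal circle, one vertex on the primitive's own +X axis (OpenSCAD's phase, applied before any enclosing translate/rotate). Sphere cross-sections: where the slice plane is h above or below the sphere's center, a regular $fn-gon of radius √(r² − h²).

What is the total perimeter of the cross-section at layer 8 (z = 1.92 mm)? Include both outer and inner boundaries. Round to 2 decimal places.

49.93 mm

At z = 1.92 mm: the r=7 cylinder contributes a regular 32-gon of circumradius 7 (perimeter = 2·32·7.000·sin(180°/32) = 43.91 mm); the r=5.5 sphere at (7, 4) contributes a regular 32-gon of circumradius √(5.5²−5.08²) = 2.108 (perimeter = 2·32·2.108·sin(180°/32) = 13.22 mm); the cylinder at (14.5, 10.5) is not intersected at this z (z outside [7.5, 23]); the cube at (15.5, 7) does not reach this height (z outside [5, 30]); Merging all regions: the regions partially overlap (shared area 2.33 mm²), so the edge portions inside another operand are dropped and the merged outline is re-measured after clipping — boundary = 49.93 mm. Overall, the cross-section is a single solid region. Total boundary length (outer) = 49.93 mm.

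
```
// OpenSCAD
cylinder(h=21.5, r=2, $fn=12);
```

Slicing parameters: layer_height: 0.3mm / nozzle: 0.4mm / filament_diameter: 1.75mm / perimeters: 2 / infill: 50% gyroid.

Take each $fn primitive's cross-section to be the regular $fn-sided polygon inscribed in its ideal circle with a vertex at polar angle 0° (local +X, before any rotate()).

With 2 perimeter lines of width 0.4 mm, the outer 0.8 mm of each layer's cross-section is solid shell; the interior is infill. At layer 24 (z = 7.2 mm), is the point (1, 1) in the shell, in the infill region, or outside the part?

At z = 7.2 mm: the r=2 cylinder gives a regular 12-gon of circumradius 2 (constant along its height). Overall, the cross-section is a single solid region. The nearest boundary edge runs (1.73, 1.00)→(1.00, 1.73); distance from the point to it = 0.52 mm. The point is inside the cross-section, 0.52 mm from the nearest boundary — within the 0.8 mm shell band (2 × 0.4).

shell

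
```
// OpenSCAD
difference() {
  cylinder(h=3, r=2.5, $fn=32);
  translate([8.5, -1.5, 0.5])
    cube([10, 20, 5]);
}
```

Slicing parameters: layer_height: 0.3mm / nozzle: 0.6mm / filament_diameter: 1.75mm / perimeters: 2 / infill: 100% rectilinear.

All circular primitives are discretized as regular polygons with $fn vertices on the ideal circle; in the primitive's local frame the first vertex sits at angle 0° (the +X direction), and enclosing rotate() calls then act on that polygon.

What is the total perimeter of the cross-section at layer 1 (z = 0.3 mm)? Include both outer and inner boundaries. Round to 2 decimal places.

15.68 mm

At z = 0.3 mm: the cylinder: section is a regular 32-gon, circumradius r=2.5 (perimeter = 2·32·2.500·sin(180°/32) = 15.68 mm); the cube at (8.5, -1.5) is not intersected at this z (z outside [0.5, 5.5]); Taking the first minus the rest: none of the subtracted shapes is present at this height, so the r=2.5 cylinder is unchanged — boundary = 15.68 mm. Overall, the cross-section is a single solid region. Total boundary length (outer) = 15.68 mm.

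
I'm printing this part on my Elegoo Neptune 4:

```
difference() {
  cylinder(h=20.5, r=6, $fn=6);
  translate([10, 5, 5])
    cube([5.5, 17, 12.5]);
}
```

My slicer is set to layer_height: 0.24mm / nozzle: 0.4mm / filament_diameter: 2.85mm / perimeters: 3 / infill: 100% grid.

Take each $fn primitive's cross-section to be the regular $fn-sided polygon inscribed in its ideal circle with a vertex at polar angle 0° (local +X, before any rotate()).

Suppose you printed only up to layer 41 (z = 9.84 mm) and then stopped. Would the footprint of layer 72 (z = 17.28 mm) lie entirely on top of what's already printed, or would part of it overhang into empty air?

Compare the two slices. At z = 9.84: the r=6 cylinder gives a regular 6-gon of circumradius 6 (constant along its height) (area = (6/2)·6.000²·sin(360°/6) = 93.53 mm²); the cube at (10, 5) is present — its section is the full 5.5×17 rectangle (area 93.50 mm²); Subtracting the remaining from the first: starting from the r=6 cylinder (93.53 mm²), the 5.5×17 cube at (10, 5) misses the remaining region (no effect) — area = 93.53 mm². At z = 17.28: the cylinder: section is a regular 6-gon, circumradius r=6 (area = (6/2)·6.000²·sin(360°/6) = 93.53 mm²); the cube at (10, 5) is present — its section is the full 5.5×17 rectangle (area 93.50 mm²); Subtracting the remaining from the first: starting from the r=6 cylinder (93.53 mm²), the 5.5×17 cube at (10, 5) misses the remaining region (no effect) — area = 93.53 mm². Checking containment: the cross-section at z = 17.28 is a subset of the cross-section at z = 9.84.

entirely on top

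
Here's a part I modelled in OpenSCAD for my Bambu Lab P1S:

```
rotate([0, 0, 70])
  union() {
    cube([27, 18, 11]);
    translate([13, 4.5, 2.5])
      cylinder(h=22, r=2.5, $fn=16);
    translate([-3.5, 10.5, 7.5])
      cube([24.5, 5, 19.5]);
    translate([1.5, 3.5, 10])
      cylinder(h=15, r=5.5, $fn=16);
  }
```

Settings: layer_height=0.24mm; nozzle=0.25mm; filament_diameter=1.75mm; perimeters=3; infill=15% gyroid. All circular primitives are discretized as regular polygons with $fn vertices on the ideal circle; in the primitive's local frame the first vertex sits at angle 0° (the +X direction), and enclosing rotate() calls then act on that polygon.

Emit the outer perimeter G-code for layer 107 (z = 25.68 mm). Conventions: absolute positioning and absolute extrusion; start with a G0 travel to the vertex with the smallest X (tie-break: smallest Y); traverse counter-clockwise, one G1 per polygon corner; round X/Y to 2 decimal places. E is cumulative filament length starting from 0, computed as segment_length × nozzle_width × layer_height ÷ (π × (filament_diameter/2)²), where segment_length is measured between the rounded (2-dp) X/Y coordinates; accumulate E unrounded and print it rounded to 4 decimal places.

G0 X-15.76 Y2.01 Z25.68
G1 X-11.06 Y0.30 E0.1248
G1 X-2.68 Y23.32 E0.7359
G1 X-7.38 Y25.03 E0.8606
G1 X-15.76 Y2.01 E1.4717

At z = 25.68 mm: the cube does not reach this height (z outside [0, 11]); the cylinder at (13, 4.5) does not reach this height (z outside [2.5, 24.5]); the cube at (-3.5, 10.5) is present — its section is the full 24.5×5 rectangle; the cylinder at (1.5, 3.5) does not reach this height (z outside [10, 25]); Taking the union: only the 24.5×5 cube at (-3.5, 10.5) is present, so the union is just that shape — 1 connected region; (rotated 70° about Z; rotation is an isometry so areas/perimeters/island counts are preserved). The outline is a single polygon with 4 vertices. Extrusion per mm of travel: 0.25 × 0.24 / (π × 0.875²) = 0.024945. Accumulating E over each segment gives final E = 1.4717.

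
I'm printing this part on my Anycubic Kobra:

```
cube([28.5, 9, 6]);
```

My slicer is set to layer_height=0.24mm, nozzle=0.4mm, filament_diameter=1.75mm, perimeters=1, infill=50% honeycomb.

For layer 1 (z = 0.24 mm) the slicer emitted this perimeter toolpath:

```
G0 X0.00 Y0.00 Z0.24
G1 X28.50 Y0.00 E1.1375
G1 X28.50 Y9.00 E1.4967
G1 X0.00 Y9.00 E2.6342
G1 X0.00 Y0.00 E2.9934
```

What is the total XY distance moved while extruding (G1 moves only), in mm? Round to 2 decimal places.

75.00 mm

Sum the Euclidean lengths of each G1 segment: total = 75.00 mm.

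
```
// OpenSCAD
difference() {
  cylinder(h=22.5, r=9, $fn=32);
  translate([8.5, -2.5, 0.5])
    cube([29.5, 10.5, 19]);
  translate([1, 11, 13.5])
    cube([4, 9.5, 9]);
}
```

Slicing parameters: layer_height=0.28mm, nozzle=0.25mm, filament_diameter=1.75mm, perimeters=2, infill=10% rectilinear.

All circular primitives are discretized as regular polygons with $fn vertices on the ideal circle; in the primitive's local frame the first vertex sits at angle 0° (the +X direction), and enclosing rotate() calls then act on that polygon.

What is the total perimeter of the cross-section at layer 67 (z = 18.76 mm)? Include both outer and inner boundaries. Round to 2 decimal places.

At z = 18.76 mm: the cylinder: section is a regular 32-gon, circumradius r=9 (perimeter = 2·32·9.000·sin(180°/32) = 56.46 mm); the 29.5×10.5 cube at (8.5, -2.5) contributes its full rectangle (perimeter 80.00 mm); the 4×9.5 cube at (1, 11) contributes its full rectangle (perimeter 27.00 mm); Taking the first minus the rest: starting from the r=9 cylinder, the 29.5×10.5 cube at (8.5, -2.5) partially overlaps it — only the 1.79 mm² overlap (of its 309.75 mm²) is removed, clipping the outline; the 4×9.5 cube at (1, 11) misses the remaining region (no effect) — boundary = 56.46 mm. Overall, the cross-section is a single solid region. Total boundary length (outer) = 56.46 mm.

56.46 mm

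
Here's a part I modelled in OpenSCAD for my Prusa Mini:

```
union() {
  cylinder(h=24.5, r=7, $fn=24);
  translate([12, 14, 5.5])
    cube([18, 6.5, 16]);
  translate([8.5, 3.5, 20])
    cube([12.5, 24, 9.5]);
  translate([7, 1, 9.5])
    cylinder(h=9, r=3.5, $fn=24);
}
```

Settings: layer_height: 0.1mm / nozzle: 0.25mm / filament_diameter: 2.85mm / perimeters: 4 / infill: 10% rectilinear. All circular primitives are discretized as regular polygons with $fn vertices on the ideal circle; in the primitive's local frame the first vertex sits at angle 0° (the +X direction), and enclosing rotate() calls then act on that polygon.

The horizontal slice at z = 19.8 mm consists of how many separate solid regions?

At z = 19.8 mm: the r=7 cylinder gives a regular 24-gon of circumradius 7 (constant along its height); the 18×6.5 cube at (12, 14) contributes its full rectangle; the cube at (8.5, 3.5) is not intersected at this z (z outside [20, 29.5]); the cylinder at (7, 1) is absent (z outside [9.5, 18.5]); Merging all regions: the 2 present regions are separate (no shared area or edge), so areas and boundary lengths simply add and each stays a separate island — 2 connected regions. The result has 2 disconnected regions.

2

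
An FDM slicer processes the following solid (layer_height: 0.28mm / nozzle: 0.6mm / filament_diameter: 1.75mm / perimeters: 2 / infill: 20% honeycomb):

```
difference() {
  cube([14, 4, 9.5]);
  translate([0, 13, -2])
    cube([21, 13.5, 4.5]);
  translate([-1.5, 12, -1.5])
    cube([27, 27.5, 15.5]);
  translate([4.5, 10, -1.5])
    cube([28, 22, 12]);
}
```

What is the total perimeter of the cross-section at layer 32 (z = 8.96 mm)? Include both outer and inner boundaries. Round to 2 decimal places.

36.00 mm

At z = 8.96 mm: the cube is present — its section is the full 14×4 rectangle (perimeter 36.00 mm); the cube at (0, 13) is absent (z outside [-2, 2.5]); the cube at (-1.5, 12) is present — its section is the full 27×27.5 rectangle (perimeter 109.00 mm); the 28×22 cube at (4.5, 10) contributes its full rectangle (perimeter 100.00 mm); Subtracting the remaining from the first: starting from the 14×4 cube, the 27×27.5 cube at (-1.5, 12) misses the remaining region (no effect); the 28×22 cube at (4.5, 10) misses the remaining region (no effect) — boundary = 36.00 mm. Overall, the cross-section is a single solid region. Total boundary length (outer) = 36.00 mm.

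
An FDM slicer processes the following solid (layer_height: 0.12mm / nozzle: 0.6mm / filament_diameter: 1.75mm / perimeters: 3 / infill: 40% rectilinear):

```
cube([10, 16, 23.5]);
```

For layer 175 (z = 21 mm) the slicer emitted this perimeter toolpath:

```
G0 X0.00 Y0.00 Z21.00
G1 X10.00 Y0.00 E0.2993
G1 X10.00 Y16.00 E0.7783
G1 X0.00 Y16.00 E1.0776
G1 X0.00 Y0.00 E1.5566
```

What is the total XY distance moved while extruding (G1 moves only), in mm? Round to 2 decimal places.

Sum the Euclidean lengths of each G1 segment: total = 52.00 mm.

52.00 mm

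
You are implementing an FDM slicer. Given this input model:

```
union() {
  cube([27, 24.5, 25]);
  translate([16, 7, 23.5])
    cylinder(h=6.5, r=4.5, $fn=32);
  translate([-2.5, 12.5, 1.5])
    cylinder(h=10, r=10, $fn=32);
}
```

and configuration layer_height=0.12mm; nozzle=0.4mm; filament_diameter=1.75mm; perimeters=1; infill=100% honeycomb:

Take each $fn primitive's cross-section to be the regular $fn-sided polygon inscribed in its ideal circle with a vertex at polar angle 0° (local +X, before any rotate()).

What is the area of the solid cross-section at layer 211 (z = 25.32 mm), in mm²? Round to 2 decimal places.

At z = 25.32 mm: the cube does not reach this height (z outside [0, 25]); the r=4.5 cylinder at (16, 7) contributes a regular 32-gon of circumradius 4.5 (area = (32/2)·4.500²·sin(360°/32) = 63.21 mm²); the cylinder at (-2.5, 12.5) is not intersected at this z (z outside [1.5, 11.5]); Combining (union): only the r=4.5 cylinder at (16, 7) is present, so the union is just that shape — area = 63.21 mm². Overall, the cross-section is a single solid region. Net area = 63.21 mm².

63.21 mm²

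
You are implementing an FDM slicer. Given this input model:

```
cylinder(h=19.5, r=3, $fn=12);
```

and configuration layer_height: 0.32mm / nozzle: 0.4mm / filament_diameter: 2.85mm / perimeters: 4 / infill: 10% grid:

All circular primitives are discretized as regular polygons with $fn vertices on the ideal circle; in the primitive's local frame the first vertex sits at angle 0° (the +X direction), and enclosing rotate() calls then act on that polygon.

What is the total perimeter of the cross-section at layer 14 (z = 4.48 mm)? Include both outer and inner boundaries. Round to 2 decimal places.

18.63 mm

At z = 4.48 mm: the cylinder: section is a regular 12-gon, circumradius r=3 (perimeter = 2·12·3.000·sin(180°/12) = 18.63 mm). Overall, the cross-section is a single solid region. Total boundary length (outer) = 18.63 mm.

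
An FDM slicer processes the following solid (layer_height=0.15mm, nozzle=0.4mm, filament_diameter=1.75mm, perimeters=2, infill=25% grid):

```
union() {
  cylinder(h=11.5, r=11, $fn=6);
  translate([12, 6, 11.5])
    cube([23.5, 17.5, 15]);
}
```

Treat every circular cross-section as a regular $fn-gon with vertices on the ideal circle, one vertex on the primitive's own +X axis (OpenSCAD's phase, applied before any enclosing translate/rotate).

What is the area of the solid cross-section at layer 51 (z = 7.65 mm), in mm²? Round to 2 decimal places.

At z = 7.65 mm: the r=11 cylinder contributes a regular 6-gon of circumradius 11 (area = (6/2)·11.000²·sin(360°/6) = 314.37 mm²); the cube at (12, 6) is absent (z outside [11.5, 26.5]); Taking the union: only the r=11 cylinder is present, so the union is just that shape — area = 314.37 mm². Overall, the cross-section is a single solid region. Net area = 314.37 mm².

314.37 mm²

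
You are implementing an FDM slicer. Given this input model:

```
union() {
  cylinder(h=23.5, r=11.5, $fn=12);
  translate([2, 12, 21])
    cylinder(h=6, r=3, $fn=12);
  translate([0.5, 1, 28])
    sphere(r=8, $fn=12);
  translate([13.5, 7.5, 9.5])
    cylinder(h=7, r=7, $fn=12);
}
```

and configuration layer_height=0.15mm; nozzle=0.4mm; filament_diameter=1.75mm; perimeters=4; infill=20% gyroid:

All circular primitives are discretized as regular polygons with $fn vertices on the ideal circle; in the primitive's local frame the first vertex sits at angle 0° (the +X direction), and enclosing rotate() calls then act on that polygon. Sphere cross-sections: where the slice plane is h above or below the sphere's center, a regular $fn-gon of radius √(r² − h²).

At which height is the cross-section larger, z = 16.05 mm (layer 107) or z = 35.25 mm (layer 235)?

Layer 107 (z = 16.05): the r=11.5 cylinder contributes a regular 12-gon of circumradius 11.5 (area = (12/2)·11.500²·sin(360°/12) = 396.75 mm²); the cylinder at (2, 12) is absent (z outside [21, 27]); the sphere at (0.5, 1) does not reach this height (|z−center|=11.950 > r=8); the r=7 cylinder at (13.5, 7.5) contributes a regular 12-gon of circumradius 7 (area = (12/2)·7.000²·sin(360°/12) = 147.00 mm²); Combining (union): the regions partially overlap — summed areas 543.75 mm² minus the doubly-counted overlap 15.94 mm² gives 527.81 mm² — area = 527.81 mm². So its area = 527.81 mm². Layer 235 (z = 35.25): the cylinder is not intersected at this z (z outside [0, 23.5]); the cylinder at (2, 12) does not reach this height (z outside [21, 27]); the r=8 sphere at (0.5, 1) contributes a regular 12-gon of circumradius √(8²−7.25²) = 3.382 (area = (12/2)·3.382²·sin(360°/12) = 34.31 mm²); the cylinder at (13.5, 7.5) does not reach this height (z outside [9.5, 16.5]); Combining (union): only the r=8 sphere at (0.5, 1) is present, so the union is just that shape — area = 34.31 mm². So its area = 34.31 mm². Layer 107 is larger (527.81 vs 34.31 mm²).

layer 107 (z = 16.05 mm)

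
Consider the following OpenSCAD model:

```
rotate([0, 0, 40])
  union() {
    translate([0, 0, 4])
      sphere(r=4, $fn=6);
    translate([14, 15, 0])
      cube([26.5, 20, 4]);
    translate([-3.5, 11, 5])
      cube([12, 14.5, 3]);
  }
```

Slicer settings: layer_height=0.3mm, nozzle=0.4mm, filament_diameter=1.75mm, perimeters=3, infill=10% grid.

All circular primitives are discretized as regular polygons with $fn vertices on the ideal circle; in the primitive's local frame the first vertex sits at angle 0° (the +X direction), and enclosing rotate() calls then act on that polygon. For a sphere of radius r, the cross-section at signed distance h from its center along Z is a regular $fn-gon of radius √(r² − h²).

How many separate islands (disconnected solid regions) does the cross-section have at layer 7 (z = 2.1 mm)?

2

At z = 2.1 mm: the r=4 sphere slices to a regular 6-gon of circumradius 3.520 (√(r²−h²) with h=1.9 from center); the cube at (14, 15) (footprint 26.5×20) is included at this height; the cube at (-3.5, 11) is absent (z outside [5, 8]); Combining (union): the 2 present regions are separate (no shared area or edge), so areas and boundary lengths simply add and each stays a separate island — 2 connected regions; (whole slice rotated 40° about Z — lengths, areas and connectivity unchanged). Overall, the cross-section has 2 separate islands. Island count = 2.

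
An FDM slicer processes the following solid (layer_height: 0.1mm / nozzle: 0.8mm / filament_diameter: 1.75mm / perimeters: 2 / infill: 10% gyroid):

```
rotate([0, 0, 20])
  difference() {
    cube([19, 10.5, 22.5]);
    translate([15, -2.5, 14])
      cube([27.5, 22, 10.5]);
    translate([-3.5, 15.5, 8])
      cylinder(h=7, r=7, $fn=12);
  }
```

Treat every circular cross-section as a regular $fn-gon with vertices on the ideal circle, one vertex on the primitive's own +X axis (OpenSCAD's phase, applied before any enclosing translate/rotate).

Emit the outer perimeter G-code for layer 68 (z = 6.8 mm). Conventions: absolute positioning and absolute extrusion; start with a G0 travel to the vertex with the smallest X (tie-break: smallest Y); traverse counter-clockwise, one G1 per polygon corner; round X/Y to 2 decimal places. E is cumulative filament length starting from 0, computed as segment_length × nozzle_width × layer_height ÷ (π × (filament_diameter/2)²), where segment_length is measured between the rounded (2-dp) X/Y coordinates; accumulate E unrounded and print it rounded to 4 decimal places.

G0 X-3.59 Y9.87 Z6.80
G1 X0.00 Y0.00 E0.3493
G1 X17.85 Y6.50 E0.9811
G1 X14.26 Y16.37 E1.3305
G1 X-3.59 Y9.87 E1.9623

At z = 6.8 mm: the cube is present — its section is the full 19×10.5 rectangle; the cube at (15, -2.5) is not intersected at this z (z outside [14, 24.5]); the cylinder at (-3.5, 15.5) is absent (z outside [8, 15]); Taking the first minus the rest: none of the subtracted shapes is present at this height, so the 19×10.5 cube is unchanged — 1 connected region; (whole slice rotated 20° about Z — lengths, areas and connectivity unchanged). The outline is a single polygon with 4 vertices. Extrusion per mm of travel: 0.8 × 0.1 / (π × 0.875²) = 0.033260. Accumulating E over each segment gives final E = 1.9623.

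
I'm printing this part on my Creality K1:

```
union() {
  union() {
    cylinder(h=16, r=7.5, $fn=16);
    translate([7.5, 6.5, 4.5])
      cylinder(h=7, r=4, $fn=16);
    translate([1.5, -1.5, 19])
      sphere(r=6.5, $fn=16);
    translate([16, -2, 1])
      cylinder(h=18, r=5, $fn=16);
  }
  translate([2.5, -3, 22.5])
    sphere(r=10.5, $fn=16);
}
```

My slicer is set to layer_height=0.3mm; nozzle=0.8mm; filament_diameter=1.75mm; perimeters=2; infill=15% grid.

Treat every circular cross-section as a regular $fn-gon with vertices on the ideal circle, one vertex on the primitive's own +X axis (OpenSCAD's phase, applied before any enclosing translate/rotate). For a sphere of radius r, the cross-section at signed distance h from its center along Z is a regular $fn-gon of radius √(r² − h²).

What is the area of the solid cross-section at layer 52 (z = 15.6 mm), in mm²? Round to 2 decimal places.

317.64 mm²

At z = 15.6 mm: the r=7.5 cylinder contributes a regular 16-gon of circumradius 7.5 (area = (16/2)·7.500²·sin(360°/16) = 172.21 mm²); the cylinder at (7.5, 6.5) does not reach this height (z outside [4.5, 11.5]); the sphere at (1.5, -1.5): section is a regular 16-gon, circumradius = √(r²−h²) = √(6.5²−3.4²) = 5.540 (area = (16/2)·5.540²·sin(360°/16) = 93.96 mm²); the cylinder at (16, -2): section is a regular 16-gon, circumradius r=5 (area = (16/2)·5.000²·sin(360°/16) = 76.54 mm²); Combining (union): the regions partially overlap — summed areas 342.70 mm² minus the doubly-counted overlap 93.22 mm² gives 249.48 mm² — area = 249.48 mm²; the r=10.5 sphere at (2.5, -3) contributes a regular 16-gon of circumradius √(10.5²−6.9²) = 7.915 (area = (16/2)·7.915²·sin(360°/16) = 191.77 mm²); Taking the union: the regions partially overlap — summed areas 441.25 mm² minus the doubly-counted overlap 123.61 mm² gives 317.64 mm² — area = 317.64 mm². Overall, the cross-section has 2 separate islands. Net area = 317.64 mm².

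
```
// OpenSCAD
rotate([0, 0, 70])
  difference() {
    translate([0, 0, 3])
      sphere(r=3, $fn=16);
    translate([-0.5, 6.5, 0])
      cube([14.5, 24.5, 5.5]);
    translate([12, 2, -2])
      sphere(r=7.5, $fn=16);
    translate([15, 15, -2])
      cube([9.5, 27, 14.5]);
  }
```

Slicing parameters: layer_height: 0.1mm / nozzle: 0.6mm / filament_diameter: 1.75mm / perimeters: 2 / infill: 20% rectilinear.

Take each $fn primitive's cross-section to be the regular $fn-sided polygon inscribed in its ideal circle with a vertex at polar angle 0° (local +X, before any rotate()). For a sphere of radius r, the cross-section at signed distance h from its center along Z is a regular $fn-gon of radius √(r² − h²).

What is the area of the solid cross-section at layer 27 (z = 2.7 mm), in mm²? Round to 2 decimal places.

At z = 2.7 mm: the r=3 sphere contributes a regular 16-gon of circumradius √(3²−0.3²) = 2.985 (area = (16/2)·2.985²·sin(360°/16) = 27.28 mm²); the 14.5×24.5 cube at (-0.5, 6.5) contributes its full rectangle (area 355.25 mm²); the r=7.5 sphere at (12, 2) contributes a regular 16-gon of circumradius √(7.5²−4.7²) = 5.845 (area = (16/2)·5.845²·sin(360°/16) = 104.58 mm²); the cube at (15, 15) is present — its section is the full 9.5×27 rectangle (area 256.50 mm²); Taking the first minus the rest: starting from the r=3 sphere (27.28 mm²), the 14.5×24.5 cube at (-0.5, 6.5) misses the remaining region (no effect); the r=7.5 sphere at (12, 2) misses the remaining region (no effect); the 9.5×27 cube at (15, 15) misses the remaining region (no effect) — area = 27.28 mm²; (rotated 70° about Z; rotation is an isometry so areas/perimeters/island counts are preserved). Overall, the cross-section is a single solid region. Net area = 27.28 mm².

27.28 mm²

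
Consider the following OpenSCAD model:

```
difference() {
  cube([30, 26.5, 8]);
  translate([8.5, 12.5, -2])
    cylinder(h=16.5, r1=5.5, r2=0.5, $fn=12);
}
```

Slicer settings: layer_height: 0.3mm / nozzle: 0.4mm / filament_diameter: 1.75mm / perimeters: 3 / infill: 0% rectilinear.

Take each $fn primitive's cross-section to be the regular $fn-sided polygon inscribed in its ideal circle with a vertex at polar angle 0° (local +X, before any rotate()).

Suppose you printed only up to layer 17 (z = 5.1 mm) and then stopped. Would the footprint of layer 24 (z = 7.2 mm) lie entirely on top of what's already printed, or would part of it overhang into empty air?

part overhangs

Compare the two slices. At z = 5.1: the cube is present — its section is the full 30×26.5 rectangle (area 795.00 mm²); the cone at (8.5, 12.5) (r1=5.5→r2=0.5) has section circumradius 3.348 here — a regular 12-gon (area = (12/2)·3.348²·sin(360°/12) = 33.64 mm²); Subtracting the remaining from the first: starting from the 30×26.5 cube (795.00 mm²), the cone at (8.5, 12.5) lies wholly inside it (removes its full 33.64 mm² and its 20.80 mm outline becomes a hole wall) — area = 761.36 mm². At z = 7.2: the 30×26.5 cube contributes its full rectangle (area 795.00 mm²); the cone at (8.5, 12.5): at t=0.558 of its height the radius interpolates to r₁+(r₂−r₁)t = 2.712, giving a regular 12-gon of that circumradius (area = (12/2)·2.712²·sin(360°/12) = 22.07 mm²); Subtracting the remaining from the first: starting from the 30×26.5 cube (795.00 mm²), the cone at (8.5, 12.5) lies wholly inside it (removes its full 22.07 mm² and its 16.85 mm outline becomes a hole wall) — area = 772.93 mm². Checking containment: at z = 7.2 the cross-section extends beyond the z = 5.1 cross-section by about 11.57 mm².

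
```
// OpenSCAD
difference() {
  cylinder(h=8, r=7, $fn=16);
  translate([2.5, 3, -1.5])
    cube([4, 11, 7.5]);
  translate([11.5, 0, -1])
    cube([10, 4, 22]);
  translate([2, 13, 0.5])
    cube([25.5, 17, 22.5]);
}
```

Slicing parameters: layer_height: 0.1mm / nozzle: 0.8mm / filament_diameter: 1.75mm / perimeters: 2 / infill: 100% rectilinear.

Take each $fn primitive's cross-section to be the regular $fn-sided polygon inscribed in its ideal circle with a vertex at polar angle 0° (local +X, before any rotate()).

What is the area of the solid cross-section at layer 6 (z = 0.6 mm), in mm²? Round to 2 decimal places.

At z = 0.6 mm: the cylinder: section is a regular 16-gon, circumradius r=7 (area = (16/2)·7.000²·sin(360°/16) = 150.01 mm²); the cube at (2.5, 3) (footprint 4×11) is included at this height (area 44.00 mm²); the 10×4 cube at (11.5, 0) contributes its full rectangle (area 40.00 mm²); the 25.5×17 cube at (2, 13) contributes its full rectangle (area 433.50 mm²); Taking the first minus the rest: starting from the r=7 cylinder (150.01 mm²), the 4×11 cube at (2.5, 3) partially overlaps it — only the 8.04 mm² overlap (of its 44.00 mm²) is removed, clipping the outline; the 10×4 cube at (11.5, 0) misses the remaining region (no effect); the 25.5×17 cube at (2, 13) misses the remaining region (no effect) — area = 141.97 mm². Overall, the cross-section is a single solid region. Net area = 141.97 mm².

141.97 mm²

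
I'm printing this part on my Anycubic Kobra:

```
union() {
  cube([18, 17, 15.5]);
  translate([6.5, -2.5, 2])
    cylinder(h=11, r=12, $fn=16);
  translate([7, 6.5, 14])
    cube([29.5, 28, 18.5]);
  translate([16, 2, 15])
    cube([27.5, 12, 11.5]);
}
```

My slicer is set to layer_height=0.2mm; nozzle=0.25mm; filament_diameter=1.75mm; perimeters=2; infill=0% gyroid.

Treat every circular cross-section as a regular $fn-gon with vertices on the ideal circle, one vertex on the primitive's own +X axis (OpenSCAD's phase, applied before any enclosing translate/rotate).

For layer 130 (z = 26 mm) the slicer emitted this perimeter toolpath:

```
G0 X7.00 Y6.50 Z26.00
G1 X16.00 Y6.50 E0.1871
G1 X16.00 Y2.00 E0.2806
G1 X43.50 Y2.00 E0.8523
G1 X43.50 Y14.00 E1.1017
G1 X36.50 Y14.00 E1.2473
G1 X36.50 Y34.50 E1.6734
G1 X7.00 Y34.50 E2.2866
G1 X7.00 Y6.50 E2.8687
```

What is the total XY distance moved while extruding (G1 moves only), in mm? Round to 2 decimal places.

138.00 mm

Sum the Euclidean lengths of each G1 segment: total = 138.00 mm.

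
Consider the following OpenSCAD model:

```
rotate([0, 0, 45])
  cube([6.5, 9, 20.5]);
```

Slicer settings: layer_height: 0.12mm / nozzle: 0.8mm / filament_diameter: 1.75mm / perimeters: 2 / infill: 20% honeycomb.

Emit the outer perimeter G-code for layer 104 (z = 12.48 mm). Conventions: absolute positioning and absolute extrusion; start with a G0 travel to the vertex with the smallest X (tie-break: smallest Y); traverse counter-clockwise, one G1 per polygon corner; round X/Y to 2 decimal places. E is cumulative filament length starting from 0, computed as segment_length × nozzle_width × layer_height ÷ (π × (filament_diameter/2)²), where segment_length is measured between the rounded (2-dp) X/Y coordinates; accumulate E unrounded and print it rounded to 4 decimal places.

At z = 12.48 mm: the cube (footprint 6.5×9) is included at this height; (whole slice rotated 45° about Z — lengths, areas and connectivity unchanged). The outline is a single polygon with 4 vertices. Extrusion per mm of travel: 0.8 × 0.12 / (π × 0.875²) = 0.039912. Accumulating E over each segment gives final E = 1.2373.

G0 X-6.36 Y6.36 Z12.48
G1 X0.00 Y0.00 E0.3590
G1 X4.60 Y4.60 E0.6186
G1 X-1.77 Y10.96 E0.9779
G1 X-6.36 Y6.36 E1.2373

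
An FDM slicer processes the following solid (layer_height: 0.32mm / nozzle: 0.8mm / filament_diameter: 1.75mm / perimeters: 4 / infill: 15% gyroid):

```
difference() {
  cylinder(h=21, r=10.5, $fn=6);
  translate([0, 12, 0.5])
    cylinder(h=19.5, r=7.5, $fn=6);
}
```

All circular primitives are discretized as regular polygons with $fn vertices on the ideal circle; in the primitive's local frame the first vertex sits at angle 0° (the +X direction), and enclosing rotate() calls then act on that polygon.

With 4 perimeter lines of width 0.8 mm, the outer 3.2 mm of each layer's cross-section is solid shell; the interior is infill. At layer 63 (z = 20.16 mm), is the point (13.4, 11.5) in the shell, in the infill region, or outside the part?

At z = 20.16 mm: the r=10.5 cylinder gives a regular 6-gon of circumradius 10.5 (constant along its height); the cylinder at (0, 12) is absent (z outside [0.5, 20]); After the difference (first − rest): none of the subtracted shapes is present at this height, so the r=10.5 cylinder is unchanged — 1 connected region. Overall, the cross-section is a single solid region. The nearest boundary edge runs (10.50, 0.00)→(5.25, 9.09); distance from the point to it = 8.26 mm. The point is not inside any of the regions above, so it lies outside the cross-section (8.26 mm from the nearest boundary).

outside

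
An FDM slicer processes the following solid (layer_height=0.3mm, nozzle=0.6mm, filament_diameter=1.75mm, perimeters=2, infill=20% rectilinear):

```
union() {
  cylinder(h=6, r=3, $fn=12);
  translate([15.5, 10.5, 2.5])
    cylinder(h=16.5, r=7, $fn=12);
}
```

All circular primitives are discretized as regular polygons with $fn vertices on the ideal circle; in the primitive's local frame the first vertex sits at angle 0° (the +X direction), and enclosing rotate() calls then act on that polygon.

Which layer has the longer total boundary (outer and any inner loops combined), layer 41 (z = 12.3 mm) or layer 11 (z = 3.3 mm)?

Layer 41 (z = 12.3): the cylinder is absent (z outside [0, 6]); the r=7 cylinder at (15.5, 10.5) gives a regular 12-gon of circumradius 7 (constant along its height) (perimeter = 2·12·7.000·sin(180°/12) = 43.48 mm); Merging all regions: only the r=7 cylinder at (15.5, 10.5) is present, so the union is just that shape — boundary = 43.48 mm. So its perimeter = 43.48 mm. Layer 11 (z = 3.3): the r=3 cylinder contributes a regular 12-gon of circumradius 3 (perimeter = 2·12·3.000·sin(180°/12) = 18.63 mm); the r=7 cylinder at (15.5, 10.5) contributes a regular 12-gon of circumradius 7 (perimeter = 2·12·7.000·sin(180°/12) = 43.48 mm); Combining (union): the 2 present regions are separate (no shared area or edge), so areas and boundary lengths simply add and each stays a separate island — boundary = 62.12 mm. So its perimeter = 62.12 mm. Layer 11 is larger (62.12 vs 43.48 mm).

layer 11 (z = 3.3 mm)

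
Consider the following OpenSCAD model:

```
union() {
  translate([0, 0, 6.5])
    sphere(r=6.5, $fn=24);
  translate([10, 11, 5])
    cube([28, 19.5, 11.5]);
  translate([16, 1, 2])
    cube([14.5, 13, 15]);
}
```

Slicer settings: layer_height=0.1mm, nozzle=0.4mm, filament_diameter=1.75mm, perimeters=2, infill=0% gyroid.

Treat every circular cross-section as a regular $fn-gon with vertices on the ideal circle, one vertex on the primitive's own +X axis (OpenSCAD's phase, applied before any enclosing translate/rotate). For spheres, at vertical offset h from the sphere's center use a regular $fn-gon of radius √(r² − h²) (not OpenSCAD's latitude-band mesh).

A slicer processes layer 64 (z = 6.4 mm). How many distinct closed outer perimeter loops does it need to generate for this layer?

2

At z = 6.4 mm: the r=6.5 sphere contributes a regular 24-gon of circumradius √(6.5²−0.1²) = 6.499; the cube at (10, 11) (footprint 28×19.5) is included at this height; the cube at (16, 1) (footprint 14.5×13) is included at this height; Taking the union: the regions partially overlap (shared area 43.50 mm²), so overlapping operands fuse into one piece — 2 connected regions. The result has 2 disconnected regions.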